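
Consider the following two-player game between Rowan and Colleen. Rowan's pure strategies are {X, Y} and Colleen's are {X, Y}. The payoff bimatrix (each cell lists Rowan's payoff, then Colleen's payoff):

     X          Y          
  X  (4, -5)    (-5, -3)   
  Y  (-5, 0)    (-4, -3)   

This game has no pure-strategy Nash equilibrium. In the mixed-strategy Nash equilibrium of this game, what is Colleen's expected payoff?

-3

In a mixed equilibrium Colleen is indifferent between X and Y; this condition fixes p.
  Colleen's expected payoff from X: p·(-5) + (1−p)·0 = -5p
  Colleen's expected payoff from Y: p·(-3) + (1−p)·(-3) = -3
  -5p = -3  ⇒  -5p = -3  ⇒  p = 3/5.
At equilibrium Colleen is indifferent across columns, so Colleen's payoff equals the payoff from X: (3/5)·(-5) + (2/5)·0 = -3.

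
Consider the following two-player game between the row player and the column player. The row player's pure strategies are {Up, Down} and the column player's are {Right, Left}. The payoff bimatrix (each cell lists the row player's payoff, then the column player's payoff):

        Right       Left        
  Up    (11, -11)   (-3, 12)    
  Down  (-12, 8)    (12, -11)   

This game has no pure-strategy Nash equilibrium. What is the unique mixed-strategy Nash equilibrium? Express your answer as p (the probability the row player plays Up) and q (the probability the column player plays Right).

Set the column player's expected payoff from Right equal to that from Left:
  the column player's expected payoff from Right: p·(-11) + (1−p)·8 = -19p + 8
  the column player's expected payoff from Left: p·12 + (1−p)·(-11) = 23p - 11
  -19p + 8 = 23p - 11  ⇒  -42p = -19  ⇒  p = 19/42.
In a mixed equilibrium the row player is indifferent between Up and Down; this condition fixes q.
  the row player's payoff to Up: q·11 + (1−q)·(-3) = 14q - 3
  the row player's payoff to Down: q·(-12) + (1−q)·12 = -24q + 12
  14q - 3 = -24q + 12  ⇒  38q = 15  ⇒  q = 15/38.

p = 19/42, q = 15/38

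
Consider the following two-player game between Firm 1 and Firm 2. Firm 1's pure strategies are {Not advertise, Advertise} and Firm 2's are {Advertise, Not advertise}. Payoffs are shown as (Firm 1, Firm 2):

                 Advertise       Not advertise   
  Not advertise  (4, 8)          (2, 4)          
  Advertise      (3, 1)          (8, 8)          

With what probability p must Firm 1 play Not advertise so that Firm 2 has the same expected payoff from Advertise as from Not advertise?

p = 7/11

Firm 2's indifference between Advertise and Not advertise determines Firm 1's mixing probability p:
  Firm 2's payoff from Advertise: p·8 + (1−p)·1 = 7p + 1
  Firm 2's payoff from Not advertise: p·4 + (1−p)·8 = -4p + 8
  7p + 1 = -4p + 8  ⇒  11p = 7  ⇒  p = 7/11.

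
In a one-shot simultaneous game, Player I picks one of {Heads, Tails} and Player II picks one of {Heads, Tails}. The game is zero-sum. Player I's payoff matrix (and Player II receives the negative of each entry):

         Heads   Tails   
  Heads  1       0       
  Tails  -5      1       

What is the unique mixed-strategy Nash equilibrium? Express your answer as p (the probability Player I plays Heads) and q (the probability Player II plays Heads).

Player II's indifference between Heads and Tails determines Player I's mixing probability p:
  Player II's payoff from Heads: p·(-1) + (1−p)·5 = -6p + 5
  Player II's payoff from Tails: p·0 + (1−p)·(-1) = p - 1
  -6p + 5 = p - 1  ⇒  -7p = -6  ⇒  p = 6/7.
Set Player I's expected payoff from Heads equal to that from Tails:
  Player I's payoff from Heads: q·1 + (1−q)·0 = q
  Player I's payoff from Tails: q·(-5) + (1−q)·1 = -6q + 1
  q = -6q + 1  ⇒  7q = 1  ⇒  q = 1/7.

p = 6/7, q = 1/7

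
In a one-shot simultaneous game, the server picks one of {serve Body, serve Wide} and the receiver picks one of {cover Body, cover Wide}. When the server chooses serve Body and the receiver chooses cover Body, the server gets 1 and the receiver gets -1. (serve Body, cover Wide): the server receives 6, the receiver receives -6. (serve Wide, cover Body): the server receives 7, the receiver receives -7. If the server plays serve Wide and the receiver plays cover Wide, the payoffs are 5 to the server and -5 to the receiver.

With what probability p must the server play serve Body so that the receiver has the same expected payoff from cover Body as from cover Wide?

The receiver's indifference between cover Body and cover Wide determines the server's mixing probability p:
  the receiver's expected payoff from cover Body: p·(-1) + (1−p)·(-7) = 6p - 7
  the receiver's expected payoff from cover Wide: p·(-6) + (1−p)·(-5) = -p - 5
  6p - 7 = -p - 5  ⇒  7p = 2  ⇒  p = 2/7.

p = 2/7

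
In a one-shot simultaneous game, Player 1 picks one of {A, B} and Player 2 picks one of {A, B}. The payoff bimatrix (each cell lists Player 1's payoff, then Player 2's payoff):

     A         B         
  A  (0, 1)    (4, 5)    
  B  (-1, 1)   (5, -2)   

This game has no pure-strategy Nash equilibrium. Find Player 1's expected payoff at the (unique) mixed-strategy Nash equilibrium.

For Player 1 to be willing to mix, Player 1 must be indifferent between A and B, which pins down Player 2's mix.
  Player 1's expected payoff from A: q·0 + (1−q)·4 = -4q + 4
  Player 1's expected payoff from B: q·(-1) + (1−q)·5 = -6q + 5
  -4q + 4 = -6q + 5  ⇒  2q = 1  ⇒  q = 1/2.
At equilibrium Player 1 is indifferent across rows, so Player 1's payoff equals the payoff from A: (1/2)·0 + (1/2)·4 = 2.

2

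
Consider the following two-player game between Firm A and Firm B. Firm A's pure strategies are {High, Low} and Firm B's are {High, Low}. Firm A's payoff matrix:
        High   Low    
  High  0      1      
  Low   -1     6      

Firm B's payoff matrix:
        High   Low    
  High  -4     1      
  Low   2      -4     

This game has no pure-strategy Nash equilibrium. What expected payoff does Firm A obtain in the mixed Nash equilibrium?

In a mixed equilibrium Firm A is indifferent between High and Low; this condition fixes q.
  Firm A's expected payoff from High: q·0 + (1−q)·1 = -q + 1
  Firm A's expected payoff from Low: q·(-1) + (1−q)·6 = -7q + 6
  -q + 1 = -7q + 6  ⇒  6q = 5  ⇒  q = 5/6.
At equilibrium Firm A is indifferent across rows, so Firm A's payoff equals the payoff from High: (5/6)·0 + (1/6)·1 = 1/6.

1/6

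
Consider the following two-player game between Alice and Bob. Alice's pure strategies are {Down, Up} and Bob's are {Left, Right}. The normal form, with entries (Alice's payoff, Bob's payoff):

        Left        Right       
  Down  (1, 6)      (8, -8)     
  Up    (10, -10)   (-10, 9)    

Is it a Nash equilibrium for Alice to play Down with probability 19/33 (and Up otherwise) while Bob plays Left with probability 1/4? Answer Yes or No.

No

Given Bob's mix q = 1/4, Alice's payoff from Down is 25/4 but from Up is -5. Alice strictly prefers Down, so Alice would not mix.
So the proposed profile is not a Nash equilibrium.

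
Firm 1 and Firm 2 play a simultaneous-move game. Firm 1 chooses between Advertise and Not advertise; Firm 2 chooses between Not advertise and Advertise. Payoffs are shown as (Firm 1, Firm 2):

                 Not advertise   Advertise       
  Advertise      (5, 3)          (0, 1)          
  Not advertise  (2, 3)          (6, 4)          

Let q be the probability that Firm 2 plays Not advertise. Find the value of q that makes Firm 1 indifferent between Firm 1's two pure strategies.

q = 2/3

Firm 2's mix must leave Firm 1 indifferent between Advertise and Not advertise.
  Firm 1's payoff from Advertise: q·5 + (1−q)·0 = 5q
  Firm 1's payoff from Not advertise: q·2 + (1−q)·6 = -4q + 6
  5q = -4q + 6  ⇒  9q = 6  ⇒  q = 2/3.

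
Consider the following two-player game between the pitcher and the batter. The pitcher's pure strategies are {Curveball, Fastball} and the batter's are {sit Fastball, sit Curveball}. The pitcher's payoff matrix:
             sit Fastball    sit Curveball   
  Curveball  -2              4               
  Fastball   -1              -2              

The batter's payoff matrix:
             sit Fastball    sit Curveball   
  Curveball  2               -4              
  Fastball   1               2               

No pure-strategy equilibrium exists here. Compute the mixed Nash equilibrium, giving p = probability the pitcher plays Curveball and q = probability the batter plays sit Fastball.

For the batter to be willing to mix, the batter must be indifferent between sit Fastball and sit Curveball, which pins down the pitcher's mix.
  the batter's payoff to sit Fastball: p·2 + (1−p)·1 = p + 1
  the batter's payoff to sit Curveball: p·(-4) + (1−p)·2 = -6p + 2
  p + 1 = -6p + 2  ⇒  7p = 1  ⇒  p = 1/7.
The pitcher's indifference between Curveball and Fastball determines the batter's mixing probability q:
  the pitcher's payoff from Curveball: q·(-2) + (1−q)·4 = -6q + 4
  the pitcher's payoff from Fastball: q·(-1) + (1−q)·(-2) = q - 2
  -6q + 4 = q - 2  ⇒  -7q = -6  ⇒  q = 6/7.

p = 1/7, q = 6/7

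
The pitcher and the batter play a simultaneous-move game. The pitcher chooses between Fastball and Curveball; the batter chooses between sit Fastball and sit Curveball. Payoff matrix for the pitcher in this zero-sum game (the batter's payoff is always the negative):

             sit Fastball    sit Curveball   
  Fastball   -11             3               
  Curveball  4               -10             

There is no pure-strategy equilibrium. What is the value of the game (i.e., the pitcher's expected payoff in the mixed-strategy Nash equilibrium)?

v = -7/2

In a mixed equilibrium the pitcher is indifferent between Fastball and Curveball; this condition fixes q.
  the pitcher's expected payoff from Fastball: q·(-11) + (1−q)·3 = -14q + 3
  the pitcher's expected payoff from Curveball: q·4 + (1−q)·(-10) = 14q - 10
  -14q + 3 = 14q - 10  ⇒  -28q = -13  ⇒  q = 13/28.
The value is the pitcher's expected payoff against this mix (using Fastball): (13/28)·(-11) + (15/28)·3 = -7/2.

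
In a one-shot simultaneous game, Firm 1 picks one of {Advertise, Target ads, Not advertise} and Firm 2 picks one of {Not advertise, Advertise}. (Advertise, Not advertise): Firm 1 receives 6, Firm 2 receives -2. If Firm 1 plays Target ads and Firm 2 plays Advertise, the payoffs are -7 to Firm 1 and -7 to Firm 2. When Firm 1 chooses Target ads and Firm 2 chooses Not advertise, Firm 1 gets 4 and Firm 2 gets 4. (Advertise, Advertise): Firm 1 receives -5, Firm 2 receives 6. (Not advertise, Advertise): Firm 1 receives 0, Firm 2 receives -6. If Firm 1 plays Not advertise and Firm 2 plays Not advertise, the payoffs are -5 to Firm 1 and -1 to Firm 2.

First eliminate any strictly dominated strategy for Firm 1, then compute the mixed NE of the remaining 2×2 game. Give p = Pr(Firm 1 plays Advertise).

p = 5/13

Firm 1's strategy Target ads is strictly dominated by Advertise: 6 > 4 and -5 > -7. Eliminate Target ads.
Firm 1's mix must leave Firm 2 indifferent between Not advertise and Advertise.
  Firm 2's payoff to Not advertise: p·(-2) + (1−p)·(-1) = -p - 1
  Firm 2's payoff to Advertise: p·6 + (1−p)·(-6) = 12p - 6
  -p - 1 = 12p - 6  ⇒  -13p = -5  ⇒  p = 5/13.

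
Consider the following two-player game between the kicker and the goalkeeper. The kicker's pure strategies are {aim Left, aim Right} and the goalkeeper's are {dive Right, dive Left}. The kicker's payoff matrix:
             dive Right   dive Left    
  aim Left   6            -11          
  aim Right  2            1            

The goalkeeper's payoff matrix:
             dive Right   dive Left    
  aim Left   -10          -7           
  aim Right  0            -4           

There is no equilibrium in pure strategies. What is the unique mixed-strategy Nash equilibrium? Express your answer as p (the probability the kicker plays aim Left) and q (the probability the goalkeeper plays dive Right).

In a mixed equilibrium the goalkeeper is indifferent between dive Right and dive Left; this condition fixes p.
  the goalkeeper's payoff to dive Right: p·(-10) + (1−p)·0 = -10p
  the goalkeeper's payoff to dive Left: p·(-7) + (1−p)·(-4) = -3p - 4
  -10p = -3p - 4  ⇒  -7p = -4  ⇒  p = 4/7.
In a mixed equilibrium the kicker is indifferent between aim Left and aim Right; this condition fixes q.
  the kicker's payoff from aim Left: q·6 + (1−q)·(-11) = 17q - 11
  the kicker's payoff from aim Right: q·2 + (1−q)·1 = q + 1
  17q - 11 = q + 1  ⇒  16q = 12  ⇒  q = 3/4.

p = 4/7, q = 3/4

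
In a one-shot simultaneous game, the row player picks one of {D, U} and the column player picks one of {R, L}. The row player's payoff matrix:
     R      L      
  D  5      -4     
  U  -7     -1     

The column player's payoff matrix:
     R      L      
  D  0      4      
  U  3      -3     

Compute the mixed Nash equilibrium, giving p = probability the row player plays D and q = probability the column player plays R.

p = 3/5, q = 1/5

The column player's indifference between R and L determines the row player's mixing probability p:
  the column player's payoff to R: p·0 + (1−p)·3 = -3p + 3
  the column player's payoff to L: p·4 + (1−p)·(-3) = 7p - 3
  -3p + 3 = 7p - 3  ⇒  -10p = -6  ⇒  p = 3/5.
The row player's indifference between D and U determines the column player's mixing probability q:
  the row player's payoff from D: q·5 + (1−q)·(-4) = 9q - 4
  the row player's payoff from U: q·(-7) + (1−q)·(-1) = -6q - 1
  9q - 4 = -6q - 1  ⇒  15q = 3  ⇒  q = 1/5.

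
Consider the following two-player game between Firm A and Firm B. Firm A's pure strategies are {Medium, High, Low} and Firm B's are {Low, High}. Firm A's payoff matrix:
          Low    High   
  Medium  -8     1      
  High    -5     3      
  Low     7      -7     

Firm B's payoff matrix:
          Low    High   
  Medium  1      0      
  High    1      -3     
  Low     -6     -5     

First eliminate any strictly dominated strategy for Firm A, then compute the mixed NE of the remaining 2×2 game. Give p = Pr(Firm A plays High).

p = 1/5

Firm A's strategy Medium is strictly dominated by High: -5 > -8 and 3 > 1. Eliminate Medium.
For Firm B to be willing to mix, Firm B must be indifferent between Low and High, which pins down Firm A's mix.
  Firm B's payoff from Low: p·1 + (1−p)·(-6) = 7p - 6
  Firm B's payoff from High: p·(-3) + (1−p)·(-5) = 2p - 5
  7p - 6 = 2p - 5  ⇒  5p = 1  ⇒  p = 1/5.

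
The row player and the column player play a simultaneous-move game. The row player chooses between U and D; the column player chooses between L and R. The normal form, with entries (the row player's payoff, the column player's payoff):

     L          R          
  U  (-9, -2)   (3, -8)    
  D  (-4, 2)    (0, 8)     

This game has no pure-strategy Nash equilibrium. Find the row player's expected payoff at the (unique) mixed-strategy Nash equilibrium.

Set the row player's expected payoff from U equal to that from D:
  the row player's payoff from U: q·(-9) + (1−q)·3 = -12q + 3
  the row player's payoff from D: q·(-4) + (1−q)·0 = -4q
  -12q + 3 = -4q  ⇒  -8q = -3  ⇒  q = 3/8.
At equilibrium the row player is indifferent across rows, so the row player's payoff equals the payoff from U: (3/8)·(-9) + (5/8)·3 = -3/2.

-3/2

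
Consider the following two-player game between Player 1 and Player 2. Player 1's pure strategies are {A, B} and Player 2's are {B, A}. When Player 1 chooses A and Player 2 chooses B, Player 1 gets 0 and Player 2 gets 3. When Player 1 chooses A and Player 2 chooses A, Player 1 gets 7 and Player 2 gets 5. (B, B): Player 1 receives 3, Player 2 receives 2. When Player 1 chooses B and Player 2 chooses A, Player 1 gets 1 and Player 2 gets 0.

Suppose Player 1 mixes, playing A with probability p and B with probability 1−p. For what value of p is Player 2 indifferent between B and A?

In a mixed equilibrium Player 2 is indifferent between B and A; this condition fixes p.
  Player 2's payoff to B: p·3 + (1−p)·2 = p + 2
  Player 2's payoff to A: p·5 + (1−p)·0 = 5p
  p + 2 = 5p  ⇒  -4p = -2  ⇒  p = 1/2.

p = 1/2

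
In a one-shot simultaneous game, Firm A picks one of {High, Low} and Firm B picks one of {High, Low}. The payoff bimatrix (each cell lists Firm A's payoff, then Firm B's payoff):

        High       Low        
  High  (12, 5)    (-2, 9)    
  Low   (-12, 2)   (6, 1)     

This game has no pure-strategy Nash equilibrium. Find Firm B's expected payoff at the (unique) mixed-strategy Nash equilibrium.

13/5

For Firm B to be willing to mix, Firm B must be indifferent between High and Low, which pins down Firm A's mix.
  Firm B's payoff to High: p·5 + (1−p)·2 = 3p + 2
  Firm B's payoff to Low: p·9 + (1−p)·1 = 8p + 1
  3p + 2 = 8p + 1  ⇒  -5p = -1  ⇒  p = 1/5.
At equilibrium Firm B is indifferent across columns, so Firm B's payoff equals the payoff from High: (1/5)·5 + (4/5)·2 = 13/5.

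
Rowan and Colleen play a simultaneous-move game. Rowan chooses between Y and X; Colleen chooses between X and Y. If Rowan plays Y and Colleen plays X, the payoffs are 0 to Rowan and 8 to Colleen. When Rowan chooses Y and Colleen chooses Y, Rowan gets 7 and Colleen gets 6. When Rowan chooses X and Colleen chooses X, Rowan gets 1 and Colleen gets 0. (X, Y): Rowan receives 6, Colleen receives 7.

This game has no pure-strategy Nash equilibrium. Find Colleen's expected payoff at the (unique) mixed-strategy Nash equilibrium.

56/9

For Colleen to be willing to mix, Colleen must be indifferent between X and Y, which pins down Rowan's mix.
  Colleen's payoff to X: p·8 + (1−p)·0 = 8p
  Colleen's payoff to Y: p·6 + (1−p)·7 = -p + 7
  8p = -p + 7  ⇒  9p = 7  ⇒  p = 7/9.
At equilibrium Colleen is indifferent across columns, so Colleen's payoff equals the payoff from X: (7/9)·8 + (2/9)·0 = 56/9.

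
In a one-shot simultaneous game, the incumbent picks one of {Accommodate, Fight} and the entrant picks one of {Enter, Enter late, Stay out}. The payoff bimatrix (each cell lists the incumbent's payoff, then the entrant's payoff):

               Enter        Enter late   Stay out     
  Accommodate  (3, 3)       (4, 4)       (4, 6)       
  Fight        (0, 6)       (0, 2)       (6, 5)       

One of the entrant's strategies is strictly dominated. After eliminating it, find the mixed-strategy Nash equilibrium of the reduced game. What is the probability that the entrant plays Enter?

The entrant's strategy Enter late is strictly dominated by Stay out: 6 > 4 and 5 > 2. Eliminate Enter late.
The entrant's mix must leave the incumbent indifferent between Accommodate and Fight.
  the incumbent's payoff to Accommodate: q·3 + (1−q)·4 = -q + 4
  the incumbent's payoff to Fight: q·0 + (1−q)·6 = -6q + 6
  -q + 4 = -6q + 6  ⇒  5q = 2  ⇒  q = 2/5.

q = 2/5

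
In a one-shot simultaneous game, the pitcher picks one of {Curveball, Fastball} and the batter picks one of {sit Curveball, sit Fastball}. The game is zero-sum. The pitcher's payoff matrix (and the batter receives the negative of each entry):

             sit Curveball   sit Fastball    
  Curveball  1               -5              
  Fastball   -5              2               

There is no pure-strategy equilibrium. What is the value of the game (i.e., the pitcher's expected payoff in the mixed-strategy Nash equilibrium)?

v = -23/13

For the pitcher to be willing to mix, the pitcher must be indifferent between Curveball and Fastball, which pins down the batter's mix.
  the pitcher's expected payoff from Curveball: q·1 + (1−q)·(-5) = 6q - 5
  the pitcher's expected payoff from Fastball: q·(-5) + (1−q)·2 = -7q + 2
  6q - 5 = -7q + 2  ⇒  13q = 7  ⇒  q = 7/13.
The value is the pitcher's expected payoff against this mix (using Curveball): (7/13)·1 + (6/13)·(-5) = -23/13.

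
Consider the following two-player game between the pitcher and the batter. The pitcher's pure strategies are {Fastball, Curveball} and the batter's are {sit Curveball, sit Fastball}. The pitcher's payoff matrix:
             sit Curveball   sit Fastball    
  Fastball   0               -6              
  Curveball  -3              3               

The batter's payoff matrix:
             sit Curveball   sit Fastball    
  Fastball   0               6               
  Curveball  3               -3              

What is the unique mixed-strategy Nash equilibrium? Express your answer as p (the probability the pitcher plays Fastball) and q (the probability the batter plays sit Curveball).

p = 1/2, q = 3/4

Set the batter's expected payoff from sit Curveball equal to that from sit Fastball:
  the batter's payoff to sit Curveball: p·0 + (1−p)·3 = -3p + 3
  the batter's payoff to sit Fastball: p·6 + (1−p)·(-3) = 9p - 3
  -3p + 3 = 9p - 3  ⇒  -12p = -6  ⇒  p = 1/2.
In a mixed equilibrium the pitcher is indifferent between Fastball and Curveball; this condition fixes q.
  the pitcher's payoff to Fastball: q·0 + (1−q)·(-6) = 6q - 6
  the pitcher's payoff to Curveball: q·(-3) + (1−q)·3 = -6q + 3
  6q - 6 = -6q + 3  ⇒  12q = 9  ⇒  q = 3/4.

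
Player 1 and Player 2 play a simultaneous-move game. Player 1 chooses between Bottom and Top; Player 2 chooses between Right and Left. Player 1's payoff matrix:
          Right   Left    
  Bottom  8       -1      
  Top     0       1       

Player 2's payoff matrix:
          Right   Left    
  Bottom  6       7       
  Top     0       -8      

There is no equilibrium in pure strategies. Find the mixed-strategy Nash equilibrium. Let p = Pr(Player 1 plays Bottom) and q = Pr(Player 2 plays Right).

Set Player 2's expected payoff from Right equal to that from Left:
  Player 2's payoff to Right: p·6 + (1−p)·0 = 6p
  Player 2's payoff to Left: p·7 + (1−p)·(-8) = 15p - 8
  6p = 15p - 8  ⇒  -9p = -8  ⇒  p = 8/9.
Player 1's indifference between Bottom and Top determines Player 2's mixing probability q:
  Player 1's payoff to Bottom: q·8 + (1−q)·(-1) = 9q - 1
  Player 1's payoff to Top: q·0 + (1−q)·1 = -q + 1
  9q - 1 = -q + 1  ⇒  10q = 2  ⇒  q = 1/5.

p = 8/9, q = 1/5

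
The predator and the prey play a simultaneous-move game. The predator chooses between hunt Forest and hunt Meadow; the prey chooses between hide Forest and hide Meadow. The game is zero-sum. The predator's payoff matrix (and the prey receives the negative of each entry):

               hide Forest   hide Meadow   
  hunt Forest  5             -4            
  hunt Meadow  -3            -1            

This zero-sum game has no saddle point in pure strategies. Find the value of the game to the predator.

v = -17/11

The predator's indifference between hunt Forest and hunt Meadow determines the prey's mixing probability q:
  the predator's expected payoff from hunt Forest: q·5 + (1−q)·(-4) = 9q - 4
  the predator's expected payoff from hunt Meadow: q·(-3) + (1−q)·(-1) = -2q - 1
  9q - 4 = -2q - 1  ⇒  11q = 3  ⇒  q = 3/11.
The value is the predator's expected payoff against this mix (using hunt Forest): (3/11)·5 + (8/11)·(-4) = -17/11.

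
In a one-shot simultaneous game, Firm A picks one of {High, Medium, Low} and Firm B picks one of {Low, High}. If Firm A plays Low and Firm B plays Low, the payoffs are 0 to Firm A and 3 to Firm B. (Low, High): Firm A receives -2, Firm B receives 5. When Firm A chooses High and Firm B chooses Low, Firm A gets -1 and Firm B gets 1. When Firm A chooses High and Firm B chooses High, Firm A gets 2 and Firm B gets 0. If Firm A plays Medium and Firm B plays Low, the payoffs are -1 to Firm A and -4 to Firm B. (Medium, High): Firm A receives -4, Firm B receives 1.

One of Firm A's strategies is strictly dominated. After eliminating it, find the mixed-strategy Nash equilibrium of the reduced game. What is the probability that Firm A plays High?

p = 2/3

Firm A's strategy Medium is strictly dominated by Low: 0 > -1 and -2 > -4. Eliminate Medium.
Set Firm B's expected payoff from Low equal to that from High:
  Firm B's payoff from Low: p·1 + (1−p)·3 = -2p + 3
  Firm B's payoff from High: p·0 + (1−p)·5 = -5p + 5
  -2p + 3 = -5p + 5  ⇒  3p = 2  ⇒  p = 2/3.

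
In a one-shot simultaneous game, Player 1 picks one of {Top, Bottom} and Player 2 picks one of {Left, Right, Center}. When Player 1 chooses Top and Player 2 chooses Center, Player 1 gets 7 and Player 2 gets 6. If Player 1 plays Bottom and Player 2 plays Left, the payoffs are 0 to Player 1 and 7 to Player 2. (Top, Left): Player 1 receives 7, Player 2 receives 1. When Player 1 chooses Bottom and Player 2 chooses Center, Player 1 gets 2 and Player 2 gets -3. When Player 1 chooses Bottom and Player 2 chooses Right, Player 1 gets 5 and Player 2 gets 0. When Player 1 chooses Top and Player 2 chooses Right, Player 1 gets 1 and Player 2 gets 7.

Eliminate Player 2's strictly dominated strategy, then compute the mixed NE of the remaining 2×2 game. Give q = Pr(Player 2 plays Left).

q = 4/11

Player 2's strategy Center is strictly dominated by Right: 7 > 6 and 0 > -3. Eliminate Center.
For Player 1 to be willing to mix, Player 1 must be indifferent between Top and Bottom, which pins down Player 2's mix.
  Player 1's payoff to Top: q·7 + (1−q)·1 = 6q + 1
  Player 1's payoff to Bottom: q·0 + (1−q)·5 = -5q + 5
  6q + 1 = -5q + 5  ⇒  11q = 4  ⇒  q = 4/11.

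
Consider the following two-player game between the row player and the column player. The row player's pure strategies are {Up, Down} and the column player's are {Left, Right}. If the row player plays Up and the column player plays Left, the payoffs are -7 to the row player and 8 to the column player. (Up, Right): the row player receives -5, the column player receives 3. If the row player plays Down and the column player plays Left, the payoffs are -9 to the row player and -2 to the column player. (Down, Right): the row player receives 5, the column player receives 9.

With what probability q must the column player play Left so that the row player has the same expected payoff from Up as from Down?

The row player's indifference between Up and Down determines the column player's mixing probability q:
  the row player's payoff to Up: q·(-7) + (1−q)·(-5) = -2q - 5
  the row player's payoff to Down: q·(-9) + (1−q)·5 = -14q + 5
  -2q - 5 = -14q + 5  ⇒  12q = 10  ⇒  q = 5/6.

q = 5/6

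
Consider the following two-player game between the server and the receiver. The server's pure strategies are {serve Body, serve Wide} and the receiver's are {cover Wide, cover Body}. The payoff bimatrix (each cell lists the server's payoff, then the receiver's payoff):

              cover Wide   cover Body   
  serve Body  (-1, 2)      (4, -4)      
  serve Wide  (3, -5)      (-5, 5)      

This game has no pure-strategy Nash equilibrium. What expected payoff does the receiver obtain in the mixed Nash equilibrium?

-5/8

For the receiver to be willing to mix, the receiver must be indifferent between cover Wide and cover Body, which pins down the server's mix.
  the receiver's payoff from cover Wide: p·2 + (1−p)·(-5) = 7p - 5
  the receiver's payoff from cover Body: p·(-4) + (1−p)·5 = -9p + 5
  7p - 5 = -9p + 5  ⇒  16p = 10  ⇒  p = 5/8.
At equilibrium the receiver is indifferent across columns, so the receiver's payoff equals the payoff from cover Wide: (5/8)·2 + (3/8)·(-5) = -5/8.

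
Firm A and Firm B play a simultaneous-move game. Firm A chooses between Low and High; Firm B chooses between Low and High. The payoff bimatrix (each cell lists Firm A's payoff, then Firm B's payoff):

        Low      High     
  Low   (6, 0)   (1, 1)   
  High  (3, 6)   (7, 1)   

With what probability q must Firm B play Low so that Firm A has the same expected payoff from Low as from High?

Firm B's mix must leave Firm A indifferent between Low and High.
  Firm A's payoff from Low: q·6 + (1−q)·1 = 5q + 1
  Firm A's payoff from High: q·3 + (1−q)·7 = -4q + 7
  5q + 1 = -4q + 7  ⇒  9q = 6  ⇒  q = 2/3.

q = 2/3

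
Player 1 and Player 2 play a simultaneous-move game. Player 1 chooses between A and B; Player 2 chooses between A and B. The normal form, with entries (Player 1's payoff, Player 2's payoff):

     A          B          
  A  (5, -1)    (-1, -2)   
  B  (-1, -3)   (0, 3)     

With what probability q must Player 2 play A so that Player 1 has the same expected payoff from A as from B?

In a mixed equilibrium Player 1 is indifferent between A and B; this condition fixes q.
  Player 1's payoff from A: q·5 + (1−q)·(-1) = 6q - 1
  Player 1's payoff from B: q·(-1) + (1−q)·0 = -q
  6q - 1 = -q  ⇒  7q = 1  ⇒  q = 1/7.

q = 1/7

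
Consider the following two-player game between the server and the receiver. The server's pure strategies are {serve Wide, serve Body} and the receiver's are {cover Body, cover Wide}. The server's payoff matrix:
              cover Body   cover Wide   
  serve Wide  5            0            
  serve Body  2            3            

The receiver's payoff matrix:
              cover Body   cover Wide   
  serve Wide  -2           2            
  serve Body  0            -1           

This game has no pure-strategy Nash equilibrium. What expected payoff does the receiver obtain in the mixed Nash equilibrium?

For the receiver to be willing to mix, the receiver must be indifferent between cover Body and cover Wide, which pins down the server's mix.
  the receiver's payoff from cover Body: p·(-2) + (1−p)·0 = -2p
  the receiver's payoff from cover Wide: p·2 + (1−p)·(-1) = 3p - 1
  -2p = 3p - 1  ⇒  -5p = -1  ⇒  p = 1/5.
At equilibrium the receiver is indifferent across columns, so the receiver's payoff equals the payoff from cover Body: (1/5)·(-2) + (4/5)·0 = -2/5.

-2/5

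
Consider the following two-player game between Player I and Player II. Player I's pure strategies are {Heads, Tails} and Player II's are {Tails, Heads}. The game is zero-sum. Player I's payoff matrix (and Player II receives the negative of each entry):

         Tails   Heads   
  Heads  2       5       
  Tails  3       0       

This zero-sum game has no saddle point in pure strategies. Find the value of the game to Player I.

For Player I to be willing to mix, Player I must be indifferent between Heads and Tails, which pins down Player II's mix.
  Player I's payoff to Heads: q·2 + (1−q)·5 = -3q + 5
  Player I's payoff to Tails: q·3 + (1−q)·0 = 3q
  -3q + 5 = 3q  ⇒  -6q = -5  ⇒  q = 5/6.
The value is Player I's expected payoff against this mix (using Heads): (5/6)·2 + (1/6)·5 = 5/2.

v = 5/2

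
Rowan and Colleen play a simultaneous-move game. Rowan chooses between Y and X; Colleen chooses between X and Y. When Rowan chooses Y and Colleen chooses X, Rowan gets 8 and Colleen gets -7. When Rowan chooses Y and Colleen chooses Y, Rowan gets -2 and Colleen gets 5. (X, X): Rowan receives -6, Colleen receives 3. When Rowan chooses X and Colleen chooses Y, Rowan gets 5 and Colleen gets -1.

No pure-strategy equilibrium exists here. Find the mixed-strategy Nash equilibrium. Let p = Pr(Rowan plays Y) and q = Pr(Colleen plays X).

Colleen's indifference between X and Y determines Rowan's mixing probability p:
  Colleen's payoff from X: p·(-7) + (1−p)·3 = -10p + 3
  Colleen's payoff from Y: p·5 + (1−p)·(-1) = 6p - 1
  -10p + 3 = 6p - 1  ⇒  -16p = -4  ⇒  p = 1/4.
Set Rowan's expected payoff from Y equal to that from X:
  Rowan's payoff to Y: q·8 + (1−q)·(-2) = 10q - 2
  Rowan's payoff to X: q·(-6) + (1−q)·5 = -11q + 5
  10q - 2 = -11q + 5  ⇒  21q = 7  ⇒  q = 1/3.

p = 1/4, q = 1/3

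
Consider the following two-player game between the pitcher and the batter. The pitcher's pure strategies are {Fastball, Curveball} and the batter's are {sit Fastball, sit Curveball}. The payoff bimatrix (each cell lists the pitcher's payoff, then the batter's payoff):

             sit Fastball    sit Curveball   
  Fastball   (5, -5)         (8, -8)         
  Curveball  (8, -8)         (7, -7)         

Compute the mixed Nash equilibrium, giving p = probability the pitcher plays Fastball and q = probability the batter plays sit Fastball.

The pitcher's mix must leave the batter indifferent between sit Fastball and sit Curveball.
  the batter's expected payoff from sit Fastball: p·(-5) + (1−p)·(-8) = 3p - 8
  the batter's expected payoff from sit Curveball: p·(-8) + (1−p)·(-7) = -p - 7
  3p - 8 = -p - 7  ⇒  4p = 1  ⇒  p = 1/4.
The pitcher's indifference between Fastball and Curveball determines the batter's mixing probability q:
  the pitcher's payoff from Fastball: q·5 + (1−q)·8 = -3q + 8
  the pitcher's payoff from Curveball: q·8 + (1−q)·7 = q + 7
  -3q + 8 = q + 7  ⇒  -4q = -1  ⇒  q = 1/4.

p = 1/4, q = 1/4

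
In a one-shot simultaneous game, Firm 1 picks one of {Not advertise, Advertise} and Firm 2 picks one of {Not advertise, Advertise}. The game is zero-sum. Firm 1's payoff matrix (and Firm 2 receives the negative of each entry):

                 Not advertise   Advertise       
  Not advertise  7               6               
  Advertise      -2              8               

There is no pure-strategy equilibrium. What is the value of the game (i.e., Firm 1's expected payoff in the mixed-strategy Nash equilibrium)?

In a mixed equilibrium Firm 1 is indifferent between Not advertise and Advertise; this condition fixes q.
  Firm 1's expected payoff from Not advertise: q·7 + (1−q)·6 = q + 6
  Firm 1's expected payoff from Advertise: q·(-2) + (1−q)·8 = -10q + 8
  q + 6 = -10q + 8  ⇒  11q = 2  ⇒  q = 2/11.
The value is Firm 1's expected payoff against this mix (using Not advertise): (2/11)·7 + (9/11)·6 = 68/11.

v = 68/11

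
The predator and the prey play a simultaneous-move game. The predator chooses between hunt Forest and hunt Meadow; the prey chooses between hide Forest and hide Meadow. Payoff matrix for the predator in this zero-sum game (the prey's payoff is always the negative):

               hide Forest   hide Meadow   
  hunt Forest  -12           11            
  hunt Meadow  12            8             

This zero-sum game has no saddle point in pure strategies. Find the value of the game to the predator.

The predator's indifference between hunt Forest and hunt Meadow determines the prey's mixing probability q:
  the predator's payoff from hunt Forest: q·(-12) + (1−q)·11 = -23q + 11
  the predator's payoff from hunt Meadow: q·12 + (1−q)·8 = 4q + 8
  -23q + 11 = 4q + 8  ⇒  -27q = -3  ⇒  q = 1/9.
The value is the predator's expected payoff against this mix (using hunt Forest): (1/9)·(-12) + (8/9)·11 = 76/9.

v = 76/9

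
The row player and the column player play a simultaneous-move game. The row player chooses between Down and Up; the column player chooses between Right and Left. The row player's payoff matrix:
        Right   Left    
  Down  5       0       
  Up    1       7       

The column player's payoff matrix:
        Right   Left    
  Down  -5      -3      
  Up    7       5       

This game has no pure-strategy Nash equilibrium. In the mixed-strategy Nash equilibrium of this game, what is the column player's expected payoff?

The column player's indifference between Right and Left determines the row player's mixing probability p:
  the column player's payoff to Right: p·(-5) + (1−p)·7 = -12p + 7
  the column player's payoff to Left: p·(-3) + (1−p)·5 = -8p + 5
  -12p + 7 = -8p + 5  ⇒  -4p = -2  ⇒  p = 1/2.
At equilibrium the column player is indifferent across columns, so the column player's payoff equals the payoff from Right: (1/2)·(-5) + (1/2)·7 = 1.

1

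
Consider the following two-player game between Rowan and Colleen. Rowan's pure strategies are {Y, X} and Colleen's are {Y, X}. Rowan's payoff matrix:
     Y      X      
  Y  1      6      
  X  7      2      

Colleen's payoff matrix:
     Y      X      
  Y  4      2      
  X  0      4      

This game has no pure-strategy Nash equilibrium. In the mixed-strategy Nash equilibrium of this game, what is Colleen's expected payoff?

8/3

In a mixed equilibrium Colleen is indifferent between Y and X; this condition fixes p.
  Colleen's payoff from Y: p·4 + (1−p)·0 = 4p
  Colleen's payoff from X: p·2 + (1−p)·4 = -2p + 4
  4p = -2p + 4  ⇒  6p = 4  ⇒  p = 2/3.
At equilibrium Colleen is indifferent across columns, so Colleen's payoff equals the payoff from Y: (2/3)·4 + (1/3)·0 = 8/3.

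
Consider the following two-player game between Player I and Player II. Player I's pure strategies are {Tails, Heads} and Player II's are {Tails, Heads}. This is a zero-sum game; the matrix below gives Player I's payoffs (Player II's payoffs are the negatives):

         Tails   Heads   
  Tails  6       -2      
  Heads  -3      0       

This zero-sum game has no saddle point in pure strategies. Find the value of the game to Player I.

v = -6/11

Player II's mix must leave Player I indifferent between Tails and Heads.
  Player I's expected payoff from Tails: q·6 + (1−q)·(-2) = 8q - 2
  Player I's expected payoff from Heads: q·(-3) + (1−q)·0 = -3q
  8q - 2 = -3q  ⇒  11q = 2  ⇒  q = 2/11.
The value is Player I's expected payoff against this mix (using Tails): (2/11)·6 + (9/11)·(-2) = -6/11.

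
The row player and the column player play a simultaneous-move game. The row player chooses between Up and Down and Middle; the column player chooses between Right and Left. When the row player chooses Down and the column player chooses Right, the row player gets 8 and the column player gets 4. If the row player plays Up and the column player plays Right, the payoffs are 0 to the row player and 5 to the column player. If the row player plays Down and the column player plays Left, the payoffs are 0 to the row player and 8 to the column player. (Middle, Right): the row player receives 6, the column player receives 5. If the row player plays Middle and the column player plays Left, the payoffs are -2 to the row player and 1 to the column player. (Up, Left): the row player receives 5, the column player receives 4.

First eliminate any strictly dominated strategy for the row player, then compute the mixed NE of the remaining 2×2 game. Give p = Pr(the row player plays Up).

The row player's strategy Middle is strictly dominated by Down: 8 > 6 and 0 > -2. Eliminate Middle.
The column player's indifference between Right and Left determines the row player's mixing probability p:
  the column player's payoff from Right: p·5 + (1−p)·4 = p + 4
  the column player's payoff from Left: p·4 + (1−p)·8 = -4p + 8
  p + 4 = -4p + 8  ⇒  5p = 4  ⇒  p = 4/5.

p = 4/5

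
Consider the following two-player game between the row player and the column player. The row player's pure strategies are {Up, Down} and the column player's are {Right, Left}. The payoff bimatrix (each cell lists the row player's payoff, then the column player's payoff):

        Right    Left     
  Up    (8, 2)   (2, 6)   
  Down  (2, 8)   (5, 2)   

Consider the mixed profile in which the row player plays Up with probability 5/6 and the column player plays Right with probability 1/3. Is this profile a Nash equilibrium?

Given the row player's mix p = 5/6, the column player's payoff from Right is 3 but from Left is 16/3. The column player strictly prefers Left, so the column player would not mix.
So the proposed profile is not a Nash equilibrium.

No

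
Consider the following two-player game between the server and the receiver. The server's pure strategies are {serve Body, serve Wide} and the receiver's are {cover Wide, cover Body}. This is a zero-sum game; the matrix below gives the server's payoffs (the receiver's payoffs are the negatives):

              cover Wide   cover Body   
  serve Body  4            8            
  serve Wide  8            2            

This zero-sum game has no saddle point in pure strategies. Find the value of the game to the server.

v = 28/5

Set the server's expected payoff from serve Body equal to that from serve Wide:
  the server's expected payoff from serve Body: q·4 + (1−q)·8 = -4q + 8
  the server's expected payoff from serve Wide: q·8 + (1−q)·2 = 6q + 2
  -4q + 8 = 6q + 2  ⇒  -10q = -6  ⇒  q = 3/5.
The value is the server's expected payoff against this mix (using serve Body): (3/5)·4 + (2/5)·8 = 28/5.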